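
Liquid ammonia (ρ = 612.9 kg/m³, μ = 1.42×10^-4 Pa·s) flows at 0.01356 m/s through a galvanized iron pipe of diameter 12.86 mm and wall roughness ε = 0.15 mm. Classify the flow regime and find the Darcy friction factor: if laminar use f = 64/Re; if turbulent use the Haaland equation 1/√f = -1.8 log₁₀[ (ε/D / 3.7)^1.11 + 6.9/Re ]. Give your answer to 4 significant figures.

f ≈ 0.08503

Re = ρVD/μ = 612.9·0.01356·0.01286/0.000142 = 752.7.
Re < 2300 → laminar, so f = 64/Re = 0.08503 (roughness is irrelevant in laminar flow).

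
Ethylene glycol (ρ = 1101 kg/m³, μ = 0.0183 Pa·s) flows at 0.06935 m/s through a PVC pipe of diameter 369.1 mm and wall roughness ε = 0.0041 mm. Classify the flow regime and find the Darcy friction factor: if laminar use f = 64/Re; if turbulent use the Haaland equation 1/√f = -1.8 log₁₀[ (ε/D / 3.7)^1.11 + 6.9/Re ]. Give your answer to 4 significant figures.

Re = ρVD/μ = 1101·0.06935·0.3691/0.0183 = 1540.
Re < 2300 → laminar, so f = 64/Re = 0.04156 (roughness is irrelevant in laminar flow).

f ≈ 0.04156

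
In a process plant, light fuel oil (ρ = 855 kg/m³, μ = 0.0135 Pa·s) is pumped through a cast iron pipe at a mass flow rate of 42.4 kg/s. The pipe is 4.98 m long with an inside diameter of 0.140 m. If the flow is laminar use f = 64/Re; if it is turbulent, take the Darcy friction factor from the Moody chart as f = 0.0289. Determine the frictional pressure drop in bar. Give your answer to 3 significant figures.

ΔP ≈ 0.0456 bar

A = πD²/4 = π(0.14)²/4 = 0.01539 m²; mean velocity V = ṁ/(ρA) = 42.4/(855 · 0.01539) = 3.221 m/s.
Reynolds number Re = ρVD/μ = 855 · 3.221 · 0.14 / 0.0135 = 2.856e+04.
Re > 4000 → turbulent; use the Moody-chart value f = 0.0289.
Darcy-Weisbach: ΔP = f(L/D)(ρV²/2) = 0.0289·(4.98/0.14)·(855·3.221²/2) = 0.0289·35.57·4437 = 4561 Pa.
ΔP = 4561 Pa = 0.0456 bar.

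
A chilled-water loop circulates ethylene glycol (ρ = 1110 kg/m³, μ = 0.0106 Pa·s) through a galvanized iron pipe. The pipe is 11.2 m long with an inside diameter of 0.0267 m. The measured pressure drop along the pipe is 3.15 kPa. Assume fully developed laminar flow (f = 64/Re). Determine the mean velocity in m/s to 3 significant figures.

For laminar flow, f = 64/Re with Re = ρVD/μ, so Darcy-Weisbach reduces to ΔP = 32μLV/D². Solving for V: V = ΔP·D²/(32μL) = 3150·(0.0267)²/(32·0.0106·11.2) = 0.5911 m/s.
Check: Re = ρVD/μ = 1110·0.5911·0.0267/0.0106 = 1653 < 2300, so the laminar assumption holds.

V ≈ 0.591 m/s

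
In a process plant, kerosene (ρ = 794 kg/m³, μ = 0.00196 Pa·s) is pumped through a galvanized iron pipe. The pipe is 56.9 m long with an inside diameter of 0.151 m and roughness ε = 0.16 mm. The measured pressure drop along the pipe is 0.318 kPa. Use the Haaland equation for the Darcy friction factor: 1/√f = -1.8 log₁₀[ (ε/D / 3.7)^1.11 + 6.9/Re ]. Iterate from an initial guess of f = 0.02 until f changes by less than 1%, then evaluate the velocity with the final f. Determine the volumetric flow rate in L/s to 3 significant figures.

Rearranging Darcy-Weisbach: V = √(2·ΔP·D/(f·L·ρ)). With ε/D = 0.00016/0.151 = 0.00106, iterate starting from f = 0.02:
  f = 0.02 → V = √(2·318·0.151/(0.02·56.9·794)) = 0.326 m/s; Re = ρVD/μ = 1.994e+04; f → 0.02776
  f = 0.02776 → V = 0.2767 m/s; Re = 1.693e+04; f → 0.02868
  f = 0.02868 → V = 0.2722 m/s; Re = 1.665e+04; f → 0.02878
Converged (Δf/f < 1%). With the final f = 0.02878: V = √(2·318·0.151/(0.02878·56.9·794)) = 0.2718 m/s.
Q = V·A = 0.2718·(π/4·0.151²) = 0.004867 m³/s = 4.87 L/s.

Q ≈ 4.87 L/s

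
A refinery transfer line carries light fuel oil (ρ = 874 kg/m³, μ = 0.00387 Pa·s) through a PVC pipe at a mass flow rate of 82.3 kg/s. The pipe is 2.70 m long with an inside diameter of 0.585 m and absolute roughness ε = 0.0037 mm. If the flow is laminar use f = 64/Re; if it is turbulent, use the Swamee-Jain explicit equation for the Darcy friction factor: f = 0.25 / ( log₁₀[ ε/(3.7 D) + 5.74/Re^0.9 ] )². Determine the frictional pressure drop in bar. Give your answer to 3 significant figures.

ΔP ≈ 5.24×10^-5 bar

A = πD²/4 = π(0.585)²/4 = 0.2688 m²; mean velocity V = ṁ/(ρA) = 82.3/(874 · 0.2688) = 0.3503 m/s.
Reynolds number Re = ρVD/μ = 874 · 0.3503 · 0.585 / 0.00387 = 4.629e+04.
Re > 4000 → turbulent. Relative roughness ε/D = 3.7e-06/0.585 = 6.32e-06. Swamee-Jain: f = 0.25/(log₁₀[6.32e-06/3.7 + 5.74/4.629e+04^0.9])² = 0.25/(log₁₀[1.71e-06 + 0.000363])² = 0.25/(-3.438)² = 0.02115.
Darcy-Weisbach: ΔP = f(L/D)(ρV²/2) = 0.02115·(2.7/0.585)·(874·0.3503²/2) = 0.02115·4.615·53.64 = 5.236 Pa.
ΔP = 5.236 Pa = 5.24×10^-5 bar.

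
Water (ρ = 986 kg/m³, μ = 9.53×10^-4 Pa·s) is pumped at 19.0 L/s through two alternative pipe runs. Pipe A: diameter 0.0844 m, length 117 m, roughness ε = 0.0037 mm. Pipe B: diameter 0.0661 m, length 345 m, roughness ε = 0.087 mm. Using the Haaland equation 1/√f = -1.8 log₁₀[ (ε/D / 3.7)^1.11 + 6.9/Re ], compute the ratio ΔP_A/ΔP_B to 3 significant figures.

ΔP_A/ΔP_B ≈ 0.0682

Pipe A: V = Q/A = 0.019/0.005595 = 3.396 m/s; Re = 2.966e+05; ε/D = 4.38e-05; Haaland → f = 0.01475; ΔP_A = f(L/D)(ρV²/2) = 1.163e+05 Pa.
Pipe B: V = Q/A = 0.019/0.003432 = 5.537 m/s; Re = 3.787e+05; ε/D = 0.00132; Haaland → f = 0.02162; ΔP_B = f(L/D)(ρV²/2) = 1.706e+06 Pa.
ΔP_A/ΔP_B = 1.163e+05/1.706e+06 = 0.0682.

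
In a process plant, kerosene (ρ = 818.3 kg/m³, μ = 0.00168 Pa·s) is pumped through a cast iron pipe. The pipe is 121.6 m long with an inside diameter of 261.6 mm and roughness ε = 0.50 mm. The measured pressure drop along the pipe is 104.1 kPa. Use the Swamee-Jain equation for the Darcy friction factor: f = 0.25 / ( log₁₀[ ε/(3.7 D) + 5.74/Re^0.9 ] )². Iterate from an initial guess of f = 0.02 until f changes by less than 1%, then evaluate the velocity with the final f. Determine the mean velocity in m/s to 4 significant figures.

Rearranging Darcy-Weisbach: V = √(2·ΔP·D/(f·L·ρ)). With ε/D = 0.0005/0.2616 = 0.00191, iterate starting from f = 0.02:
  f = 0.02 → V = √(2·1.041e+05·0.2616/(0.02·121.6·818.3)) = 5.231 m/s; Re = ρVD/μ = 6.666e+05; f → 0.02352
  f = 0.02352 → V = 4.824 m/s; Re = 6.147e+05; f → 0.02355
Converged (Δf/f < 1%). With the final f = 0.02355: V = √(2·1.041e+05·0.2616/(0.02355·121.6·818.3)) = 4.821 m/s.

V ≈ 4.821 m/s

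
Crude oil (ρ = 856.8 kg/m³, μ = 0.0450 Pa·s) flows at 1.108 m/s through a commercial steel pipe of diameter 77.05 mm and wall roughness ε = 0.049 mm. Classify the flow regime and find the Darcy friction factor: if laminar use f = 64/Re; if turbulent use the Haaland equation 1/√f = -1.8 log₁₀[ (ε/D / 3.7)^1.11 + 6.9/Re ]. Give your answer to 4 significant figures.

Re = ρVD/μ = 856.8·1.108·0.07705/0.045 = 1625.
Re < 2300 → laminar, so f = 64/Re = 0.03937 (roughness is irrelevant in laminar flow).

f ≈ 0.03937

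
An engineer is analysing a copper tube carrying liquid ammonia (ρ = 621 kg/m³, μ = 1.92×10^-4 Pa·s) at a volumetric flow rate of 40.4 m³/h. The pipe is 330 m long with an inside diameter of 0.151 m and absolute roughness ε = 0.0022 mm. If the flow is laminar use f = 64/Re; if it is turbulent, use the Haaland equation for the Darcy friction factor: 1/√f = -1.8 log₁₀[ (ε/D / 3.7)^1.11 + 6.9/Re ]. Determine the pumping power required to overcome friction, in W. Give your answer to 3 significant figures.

P ≈ 43.1 W

Q = 40.4 m³/h = 40.4/3600 = 0.01122 m³/s.
Cross-sectional area A = πD²/4 = π(0.151)²/4 = 0.01791 m²; mean velocity V = Q/A = 0.01122/0.01791 = 0.6267 m/s.
Reynolds number Re = ρVD/μ = 621 · 0.6267 · 0.151 / 0.000192 = 3.061e+05.
Re > 4000 → turbulent. Relative roughness ε/D = 2.2e-06/0.151 = 1.46e-05. Haaland: 1/√f = -1.8 log₁₀[(1.46e-05/3.7)^1.11 + 6.9/3.061e+05] = -1.8 log₁₀[1e-06 + 2.25e-05] = 8.331, so f = 0.01441.
Darcy-Weisbach: ΔP = f(L/D)(ρV²/2) = 0.01441·(330/0.151)·(621·0.6267²/2) = 0.01441·2185·121.9 = 3840 Pa.
Pumping power P = QΔP = 0.01122·3840 = 43.09 W = 43.1 W.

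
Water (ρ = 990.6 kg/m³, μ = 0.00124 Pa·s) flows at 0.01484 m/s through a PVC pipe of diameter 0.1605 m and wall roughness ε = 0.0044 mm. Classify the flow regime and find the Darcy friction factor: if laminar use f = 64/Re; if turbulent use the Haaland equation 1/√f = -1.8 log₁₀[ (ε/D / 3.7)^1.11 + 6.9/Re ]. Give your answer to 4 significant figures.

f ≈ 0.03364

Re = ρVD/μ = 990.6·0.01484·0.1605/0.00124 = 1903.
Re < 2300 → laminar, so f = 64/Re = 0.03364 (roughness is irrelevant in laminar flow).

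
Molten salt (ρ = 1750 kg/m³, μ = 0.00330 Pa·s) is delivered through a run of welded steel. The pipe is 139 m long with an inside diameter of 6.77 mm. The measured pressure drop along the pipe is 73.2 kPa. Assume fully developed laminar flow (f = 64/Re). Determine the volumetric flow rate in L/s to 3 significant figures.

For laminar flow, f = 64/Re with Re = ρVD/μ, so Darcy-Weisbach reduces to ΔP = 32μLV/D². Solving for V: V = ΔP·D²/(32μL) = 7.32e+04·(0.00677)²/(32·0.0033·139) = 0.2286 m/s.
Check: Re = ρVD/μ = 1750·0.2286·0.00677/0.0033 = 820.6 < 2300, so the laminar assumption holds.
Q = V·A = 0.2286·(π/4·0.00677²) = 8.228e-06 m³/s = 0.00823 L/s.

Q ≈ 0.00823 L/s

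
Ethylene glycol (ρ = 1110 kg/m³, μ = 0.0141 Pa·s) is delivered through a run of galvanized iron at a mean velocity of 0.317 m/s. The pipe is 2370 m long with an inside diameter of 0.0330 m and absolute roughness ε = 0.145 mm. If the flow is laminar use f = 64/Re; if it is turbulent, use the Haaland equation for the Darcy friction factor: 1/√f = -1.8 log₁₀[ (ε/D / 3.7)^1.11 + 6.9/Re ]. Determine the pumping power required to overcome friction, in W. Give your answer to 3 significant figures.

P ≈ 84.4 W

Reynolds number Re = ρVD/μ = 1110 · 0.317 · 0.033 / 0.0141 = 823.5.
Re < 2300 → laminar flow, so f = 64/Re = 64/823.5 = 0.07771 (the turbulent correlation is not needed).
Darcy-Weisbach: ΔP = f(L/D)(ρV²/2) = 0.07771·(2370/0.033)·(1110·0.317²/2) = 0.07771·7.182e+04·55.77 = 3.113e+05 Pa.
Q = V·A = 0.317·0.0008553 = 0.0002711 m³/s.
Pumping power P = QΔP = 0.0002711·3.113e+05 = 84.40 W = 84.4 W.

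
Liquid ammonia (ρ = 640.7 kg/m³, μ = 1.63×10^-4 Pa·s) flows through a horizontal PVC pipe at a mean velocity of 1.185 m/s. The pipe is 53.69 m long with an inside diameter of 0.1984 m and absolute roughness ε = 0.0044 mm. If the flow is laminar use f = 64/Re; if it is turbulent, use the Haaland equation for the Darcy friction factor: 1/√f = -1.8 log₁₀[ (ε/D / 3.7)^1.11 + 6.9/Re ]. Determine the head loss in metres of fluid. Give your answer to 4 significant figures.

Reynolds number Re = ρVD/μ = 640.7 · 1.185 · 0.1984 / 0.000163 = 9.241e+05.
Re > 4000 → turbulent. Relative roughness ε/D = 4.4e-06/0.1984 = 2.22e-05. Haaland: 1/√f = -1.8 log₁₀[(2.22e-05/3.7)^1.11 + 6.9/9.241e+05] = -1.8 log₁₀[1.6e-06 + 7.47e-06] = 9.077, so f = 0.01214.
Darcy-Weisbach: ΔP = f(L/D)(ρV²/2) = 0.01214·(53.69/0.1984)·(640.7·1.185²/2) = 0.01214·270.6·449.8 = 1478 Pa.
Head loss h_f = ΔP/(ρg) = 1478/(640.7·9.81) = 0.2351 m.

h_f ≈ 0.2351 m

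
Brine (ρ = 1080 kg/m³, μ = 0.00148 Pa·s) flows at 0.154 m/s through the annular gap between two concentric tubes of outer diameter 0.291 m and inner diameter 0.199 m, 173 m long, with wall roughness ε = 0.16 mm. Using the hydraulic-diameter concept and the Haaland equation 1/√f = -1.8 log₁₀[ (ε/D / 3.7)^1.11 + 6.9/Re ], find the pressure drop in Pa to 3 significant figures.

ΔP ≈ 793 Pa

Hydraulic diameter D_h = 4A/P = D_o - D_i = 0.291 - 0.199 = 0.092 m.
Re = ρVD_h/μ = 1080·0.154·0.092/0.00148 = 1.034e+04.
ε/D_h = 0.00016/0.092 = 0.00174; Haaland gives 1/√f = -1.8 log₁₀[0.000202+0.000667] = 5.509, so f = 0.03295.
ΔP = f(L/D_h)(ρV²/2) = 0.03295·173/0.092·12.81 = 793.5 Pa.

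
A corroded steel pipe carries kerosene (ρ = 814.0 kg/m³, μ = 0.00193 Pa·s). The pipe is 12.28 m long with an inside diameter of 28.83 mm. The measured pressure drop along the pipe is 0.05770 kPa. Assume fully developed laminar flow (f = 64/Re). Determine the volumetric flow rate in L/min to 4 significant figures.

For laminar flow, f = 64/Re with Re = ρVD/μ, so Darcy-Weisbach reduces to ΔP = 32μLV/D². Solving for V: V = ΔP·D²/(32μL) = 57.7·(0.02883)²/(32·0.00193·12.28) = 0.06324 m/s.
Check: Re = ρVD/μ = 814·0.06324·0.02883/0.00193 = 768.9 < 2300, so the laminar assumption holds.
Q = V·A = 0.06324·(π/4·0.02883²) = 4.128e-05 m³/s = 2.477 L/min.

Q ≈ 2.477 L/min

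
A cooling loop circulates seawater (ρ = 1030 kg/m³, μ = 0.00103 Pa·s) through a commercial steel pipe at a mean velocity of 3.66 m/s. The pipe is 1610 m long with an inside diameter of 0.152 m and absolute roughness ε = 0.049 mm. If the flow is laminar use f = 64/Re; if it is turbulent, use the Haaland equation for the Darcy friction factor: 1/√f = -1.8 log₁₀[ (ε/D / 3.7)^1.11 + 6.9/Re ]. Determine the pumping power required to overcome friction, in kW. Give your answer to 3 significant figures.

Reynolds number Re = ρVD/μ = 1030 · 3.66 · 0.152 / 0.00103 = 5.563e+05.
Re > 4000 → turbulent. Relative roughness ε/D = 4.9e-05/0.152 = 0.000322. Haaland: 1/√f = -1.8 log₁₀[(0.000322/3.7)^1.11 + 6.9/5.563e+05] = -1.8 log₁₀[3.12e-05 + 1.24e-05] = 7.85, so f = 0.01623.
Darcy-Weisbach: ΔP = f(L/D)(ρV²/2) = 0.01623·(1610/0.152)·(1030·3.66²/2) = 0.01623·1.059e+04·6899 = 1.186e+06 Pa.
Q = V·A = 3.66·0.01815 = 0.06641 m³/s.
Pumping power P = QΔP = 0.06641·1.186e+06 = 78760 W = 78.8 kW.

P ≈ 78.8 kW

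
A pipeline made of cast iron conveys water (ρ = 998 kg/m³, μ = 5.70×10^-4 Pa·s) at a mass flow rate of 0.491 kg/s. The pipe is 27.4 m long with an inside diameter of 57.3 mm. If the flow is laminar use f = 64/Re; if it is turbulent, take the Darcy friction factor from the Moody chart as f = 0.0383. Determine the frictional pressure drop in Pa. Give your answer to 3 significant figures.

ΔP ≈ 333 Pa

A = πD²/4 = π(0.0573)²/4 = 0.002579 m²; mean velocity V = ṁ/(ρA) = 0.491/(998 · 0.002579) = 0.1908 m/s.
Reynolds number Re = ρVD/μ = 998 · 0.1908 · 0.0573 / 0.00057 = 1.914e+04.
Re > 4000 → turbulent; use the Moody-chart value f = 0.0383.
Darcy-Weisbach: ΔP = f(L/D)(ρV²/2) = 0.0383·(27.4/0.0573)·(998·0.1908²/2) = 0.0383·478.2·18.16 = 332.7 Pa.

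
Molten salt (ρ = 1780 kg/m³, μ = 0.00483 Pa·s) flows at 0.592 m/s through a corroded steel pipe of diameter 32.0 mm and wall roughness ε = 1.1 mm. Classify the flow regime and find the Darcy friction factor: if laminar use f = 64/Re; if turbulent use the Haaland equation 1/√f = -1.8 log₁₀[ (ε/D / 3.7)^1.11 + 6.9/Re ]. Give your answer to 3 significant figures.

Re = ρVD/μ = 1780·0.592·0.032/0.00483 = 6981.
Re > 4000 → turbulent. ε/D = 0.0011/0.032 = 0.0344; Haaland: 1/√f = -1.8 log₁₀[0.00555 + 0.000988] = 3.932, so f = 0.06469.

f ≈ 0.0647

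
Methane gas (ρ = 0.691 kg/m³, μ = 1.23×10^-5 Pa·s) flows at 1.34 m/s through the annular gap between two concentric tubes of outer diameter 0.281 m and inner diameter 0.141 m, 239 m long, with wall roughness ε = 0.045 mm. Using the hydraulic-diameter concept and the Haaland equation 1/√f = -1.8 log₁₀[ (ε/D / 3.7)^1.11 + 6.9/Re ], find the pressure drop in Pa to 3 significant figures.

ΔP ≈ 32.7 Pa

Hydraulic diameter D_h = 4A/P = D_o - D_i = 0.281 - 0.141 = 0.14 m.
Re = ρVD_h/μ = 0.691·1.34·0.14/1.23e-05 = 1.054e+04.
ε/D_h = 4.5e-05/0.14 = 0.000321; Haaland gives 1/√f = -1.8 log₁₀[3.11e-05+0.000655] = 5.695, so f = 0.03083.
ΔP = f(L/D_h)(ρV²/2) = 0.03083·239/0.14·0.6204 = 32.66 Pa.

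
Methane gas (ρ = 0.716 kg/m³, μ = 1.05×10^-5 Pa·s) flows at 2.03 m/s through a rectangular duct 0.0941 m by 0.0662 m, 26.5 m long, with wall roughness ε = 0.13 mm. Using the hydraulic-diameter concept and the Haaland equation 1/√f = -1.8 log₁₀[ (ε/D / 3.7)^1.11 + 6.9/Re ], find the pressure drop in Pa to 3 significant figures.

ΔP ≈ 16.4 Pa

Hydraulic diameter D_h = 4A/P = 4·(0.0941·0.0662)/(2·(0.0941+0.0662)) = 0.02492/0.3206 = 0.07772 m.
Re = ρVD_h/μ = 0.716·2.03·0.07772/1.05e-05 = 1.076e+04.
ε/D_h = 0.00013/0.07772 = 0.00167; Haaland gives 1/√f = -1.8 log₁₀[0.000194+0.000641] = 5.541, so f = 0.03257.
ΔP = f(L/D_h)(ρV²/2) = 0.03257·26.5/0.07772·1.475 = 16.38 Pa.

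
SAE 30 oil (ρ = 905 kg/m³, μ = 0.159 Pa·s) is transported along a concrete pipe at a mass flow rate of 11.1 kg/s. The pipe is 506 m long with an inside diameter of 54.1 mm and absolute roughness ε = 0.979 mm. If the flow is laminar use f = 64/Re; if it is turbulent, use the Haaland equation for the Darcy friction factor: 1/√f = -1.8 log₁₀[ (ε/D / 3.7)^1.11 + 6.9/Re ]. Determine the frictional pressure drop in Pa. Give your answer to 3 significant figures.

ΔP ≈ 4.69×10^6 Pa

A = πD²/4 = π(0.0541)²/4 = 0.002299 m²; mean velocity V = ṁ/(ρA) = 11.1/(905 · 0.002299) = 5.336 m/s.
Reynolds number Re = ρVD/μ = 905 · 5.336 · 0.0541 / 0.159 = 1643.
Re < 2300 → laminar flow, so f = 64/Re = 64/1643 = 0.03895 (the turbulent correlation is not needed).
Darcy-Weisbach: ΔP = f(L/D)(ρV²/2) = 0.03895·(506/0.0541)·(905·5.336²/2) = 0.03895·9353·1.288e+04 = 4.693e+06 Pa.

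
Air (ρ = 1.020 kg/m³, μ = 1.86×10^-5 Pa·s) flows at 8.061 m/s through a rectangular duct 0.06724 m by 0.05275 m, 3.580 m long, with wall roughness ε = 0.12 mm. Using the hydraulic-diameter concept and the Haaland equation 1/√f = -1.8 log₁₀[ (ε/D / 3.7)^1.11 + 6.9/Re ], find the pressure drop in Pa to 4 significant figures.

Hydraulic diameter D_h = 4A/P = 4·(0.06724·0.05275)/(2·(0.06724+0.05275)) = 0.01419/0.24 = 0.05912 m.
Re = ρVD_h/μ = 1.02·8.061·0.05912/1.86e-05 = 2.613e+04.
ε/D_h = 0.00012/0.05912 = 0.00203; Haaland gives 1/√f = -1.8 log₁₀[0.00024+0.000264] = 5.935, so f = 0.02839.
ΔP = f(L/D_h)(ρV²/2) = 0.02839·3.58/0.05912·33.14 = 56.97 Pa.

ΔP ≈ 56.97 Pa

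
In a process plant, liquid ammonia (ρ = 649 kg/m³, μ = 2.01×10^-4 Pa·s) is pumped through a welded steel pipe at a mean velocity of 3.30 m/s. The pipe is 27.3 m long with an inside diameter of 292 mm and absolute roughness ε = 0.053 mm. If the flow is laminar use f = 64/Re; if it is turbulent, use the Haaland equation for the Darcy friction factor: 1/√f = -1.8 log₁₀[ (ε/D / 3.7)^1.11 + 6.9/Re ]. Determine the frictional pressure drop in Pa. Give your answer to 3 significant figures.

Reynolds number Re = ρVD/μ = 649 · 3.3 · 0.292 / 0.000201 = 3.111e+06.
Re > 4000 → turbulent. Relative roughness ε/D = 5.3e-05/0.292 = 0.000182. Haaland: 1/√f = -1.8 log₁₀[(0.000182/3.7)^1.11 + 6.9/3.111e+06] = -1.8 log₁₀[1.65e-05 + 2.22e-06] = 8.511, so f = 0.0138.
Darcy-Weisbach: ΔP = f(L/D)(ρV²/2) = 0.0138·(27.3/0.292)·(649·3.3²/2) = 0.0138·93.49·3534 = 4561 Pa.

ΔP ≈ 4560 Pa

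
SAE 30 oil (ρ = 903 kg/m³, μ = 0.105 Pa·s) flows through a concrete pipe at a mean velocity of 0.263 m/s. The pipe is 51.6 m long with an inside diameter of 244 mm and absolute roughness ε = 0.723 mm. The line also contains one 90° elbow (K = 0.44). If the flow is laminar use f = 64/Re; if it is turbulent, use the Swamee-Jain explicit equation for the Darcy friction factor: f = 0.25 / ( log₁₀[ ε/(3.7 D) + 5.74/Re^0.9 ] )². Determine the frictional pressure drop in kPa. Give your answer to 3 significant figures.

ΔP ≈ 0.780 kPa

Reynolds number Re = ρVD/μ = 903 · 0.263 · 0.244 / 0.105 = 551.9.
Re < 2300 → laminar flow, so f = 64/Re = 64/551.9 = 0.116 (the turbulent correlation is not needed).
Total minor-loss coefficient ΣK = 1·0.44 = 0.44.
ΔP = [f·L/D + ΣK]·(ρV²/2) = [0.116·51.6/0.244 + 0.44]·(903·0.263²/2) = [24.52 + 0.44]·31.23 = 779.6 Pa.
ΔP = 779.6 Pa = 0.780 kPa.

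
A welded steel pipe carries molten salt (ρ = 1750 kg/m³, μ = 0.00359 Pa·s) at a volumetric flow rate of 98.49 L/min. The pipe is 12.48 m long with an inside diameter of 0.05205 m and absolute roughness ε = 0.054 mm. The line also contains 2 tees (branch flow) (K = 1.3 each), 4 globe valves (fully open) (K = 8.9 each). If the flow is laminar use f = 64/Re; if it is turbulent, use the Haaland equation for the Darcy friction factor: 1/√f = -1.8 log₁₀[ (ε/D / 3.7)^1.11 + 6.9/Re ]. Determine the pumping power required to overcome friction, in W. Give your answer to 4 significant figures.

P ≈ 38.35 W

Q = 98.49 L/min = 98.49/60000 = 0.001641 m³/s.
Cross-sectional area A = πD²/4 = π(0.05205)²/4 = 0.002128 m²; mean velocity V = Q/A = 0.001641/0.002128 = 0.7715 m/s.
Reynolds number Re = ρVD/μ = 1750 · 0.7715 · 0.05205 / 0.00359 = 1.957e+04.
Re > 4000 → turbulent. Relative roughness ε/D = 5.4e-05/0.05205 = 0.00104. Haaland: 1/√f = -1.8 log₁₀[(0.00104/3.7)^1.11 + 6.9/1.957e+04] = -1.8 log₁₀[0.000114 + 0.000353] = 5.996, so f = 0.02781.
Total minor-loss coefficient ΣK = 2·1.3 + 4·8.9 = 38.2.
ΔP = [f·L/D + ΣK]·(ρV²/2) = [0.02781·12.48/0.05205 + 38.2]·(1750·0.7715²/2) = [6.669 + 38.2]·520.7 = 2.337e+04 Pa.
Pumping power P = QΔP = 0.001641·2.337e+04 = 38.354 W = 38.35 W.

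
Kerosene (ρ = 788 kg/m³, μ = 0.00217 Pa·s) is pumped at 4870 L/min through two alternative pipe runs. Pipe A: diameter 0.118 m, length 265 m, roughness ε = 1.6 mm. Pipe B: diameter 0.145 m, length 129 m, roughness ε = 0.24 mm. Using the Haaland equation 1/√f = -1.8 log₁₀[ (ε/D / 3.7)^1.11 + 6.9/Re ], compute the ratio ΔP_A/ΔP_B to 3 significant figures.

Pipe A: V = Q/A = 0.08117/0.01094 = 7.422 m/s; Re = 3.18e+05; ε/D = 0.0136; Haaland → f = 0.04236; ΔP_A = f(L/D)(ρV²/2) = 2.065e+06 Pa.
Pipe B: V = Q/A = 0.08117/0.01651 = 4.915 m/s; Re = 2.588e+05; ε/D = 0.00166; Haaland → f = 0.02303; ΔP_B = f(L/D)(ρV²/2) = 1.95e+05 Pa.
ΔP_A/ΔP_B = 2.065e+06/1.95e+05 = 10.6.

ΔP_A/ΔP_B ≈ 10.6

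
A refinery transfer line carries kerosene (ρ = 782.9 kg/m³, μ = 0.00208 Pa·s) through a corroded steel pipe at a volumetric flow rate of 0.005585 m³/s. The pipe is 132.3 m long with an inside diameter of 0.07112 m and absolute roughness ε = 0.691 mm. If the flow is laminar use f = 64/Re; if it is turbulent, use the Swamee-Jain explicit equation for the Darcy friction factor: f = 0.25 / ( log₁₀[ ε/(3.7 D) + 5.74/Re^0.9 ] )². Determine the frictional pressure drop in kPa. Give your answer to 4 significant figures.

ΔP ≈ 56.94 kPa

Cross-sectional area A = πD²/4 = π(0.07112)²/4 = 0.003973 m²; mean velocity V = Q/A = 0.005585/0.003973 = 1.406 m/s.
Reynolds number Re = ρVD/μ = 782.9 · 1.406 · 0.07112 / 0.00208 = 3.763e+04.
Re > 4000 → turbulent. Relative roughness ε/D = 0.000691/0.07112 = 0.00972. Swamee-Jain: f = 0.25/(log₁₀[0.00972/3.7 + 5.74/3.763e+04^0.9])² = 0.25/(log₁₀[0.00263 + 0.000437])² = 0.25/(-2.514)² = 0.03956.
Darcy-Weisbach: ΔP = f(L/D)(ρV²/2) = 0.03956·(132.3/0.07112)·(782.9·1.406²/2) = 0.03956·1860·773.7 = 5.694e+04 Pa.
ΔP = 5.694e+04 Pa = 56.94 kPa.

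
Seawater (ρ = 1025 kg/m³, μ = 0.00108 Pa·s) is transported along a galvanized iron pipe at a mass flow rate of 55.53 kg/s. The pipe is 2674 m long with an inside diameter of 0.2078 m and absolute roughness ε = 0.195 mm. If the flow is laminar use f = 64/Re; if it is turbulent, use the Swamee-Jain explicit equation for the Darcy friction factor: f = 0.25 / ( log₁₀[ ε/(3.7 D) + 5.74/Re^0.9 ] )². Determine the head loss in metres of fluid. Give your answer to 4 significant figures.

A = πD²/4 = π(0.2078)²/4 = 0.03391 m²; mean velocity V = ṁ/(ρA) = 55.53/(1025 · 0.03391) = 1.597 m/s.
Reynolds number Re = ρVD/μ = 1025 · 1.597 · 0.2078 / 0.00108 = 3.15e+05.
Re > 4000 → turbulent. Relative roughness ε/D = 0.000195/0.2078 = 0.000938. Swamee-Jain: f = 0.25/(log₁₀[0.000938/3.7 + 5.74/3.15e+05^0.9])² = 0.25/(log₁₀[0.000254 + 6.46e-05])² = 0.25/(-3.497)² = 0.02044.
Darcy-Weisbach: ΔP = f(L/D)(ρV²/2) = 0.02044·(2674/0.2078)·(1025·1.597²/2) = 0.02044·1.287e+04·1308 = 3.44e+05 Pa.
Head loss h_f = ΔP/(ρg) = 3.44e+05/(1025·9.81) = 34.21 m.

h_f ≈ 34.21 m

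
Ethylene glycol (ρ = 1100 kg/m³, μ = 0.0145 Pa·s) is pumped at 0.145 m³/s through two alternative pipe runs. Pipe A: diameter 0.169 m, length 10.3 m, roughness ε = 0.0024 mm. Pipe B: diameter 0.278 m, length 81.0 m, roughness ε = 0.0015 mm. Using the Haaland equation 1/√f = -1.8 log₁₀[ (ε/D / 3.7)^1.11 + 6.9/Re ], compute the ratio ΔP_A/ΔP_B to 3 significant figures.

ΔP_A/ΔP_B ≈ 1.38

Pipe A: V = Q/A = 0.145/0.02243 = 6.464 m/s; Re = 8.287e+04; ε/D = 1.42e-05; Haaland → f = 0.01859; ΔP_A = f(L/D)(ρV²/2) = 2.604e+04 Pa.
Pipe B: V = Q/A = 0.145/0.0607 = 2.389 m/s; Re = 5.038e+04; ε/D = 5.4e-06; Haaland → f = 0.02069; ΔP_B = f(L/D)(ρV²/2) = 1.892e+04 Pa.
ΔP_A/ΔP_B = 2.604e+04/1.892e+04 = 1.38.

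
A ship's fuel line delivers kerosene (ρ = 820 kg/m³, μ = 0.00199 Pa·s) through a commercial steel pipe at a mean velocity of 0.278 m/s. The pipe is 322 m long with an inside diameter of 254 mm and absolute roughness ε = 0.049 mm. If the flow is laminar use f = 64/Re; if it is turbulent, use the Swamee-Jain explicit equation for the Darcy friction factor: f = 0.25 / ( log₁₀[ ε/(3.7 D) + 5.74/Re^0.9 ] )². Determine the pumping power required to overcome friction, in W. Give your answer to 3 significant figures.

P ≈ 13.6 W

Reynolds number Re = ρVD/μ = 820 · 0.278 · 0.254 / 0.00199 = 2.91e+04.
Re > 4000 → turbulent. Relative roughness ε/D = 4.9e-05/0.254 = 0.000193. Swamee-Jain: f = 0.25/(log₁₀[0.000193/3.7 + 5.74/2.91e+04^0.9])² = 0.25/(log₁₀[5.21e-05 + 0.000551])² = 0.25/(-3.219)² = 0.02412.
Darcy-Weisbach: ΔP = f(L/D)(ρV²/2) = 0.02412·(322/0.254)·(820·0.278²/2) = 0.02412·1268·31.69 = 969 Pa.
Q = V·A = 0.278·0.05067 = 0.01409 m³/s.
Pumping power P = QΔP = 0.01409·969 = 13.65 W = 13.6 W.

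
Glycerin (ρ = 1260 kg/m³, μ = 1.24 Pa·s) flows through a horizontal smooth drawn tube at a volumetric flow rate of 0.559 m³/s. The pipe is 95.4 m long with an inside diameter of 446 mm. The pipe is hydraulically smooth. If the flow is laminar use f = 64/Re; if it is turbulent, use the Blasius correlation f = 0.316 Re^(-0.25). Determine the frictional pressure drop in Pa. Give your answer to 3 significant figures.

ΔP ≈ 68100 Pa

Cross-sectional area A = πD²/4 = π(0.446)²/4 = 0.1562 m²; mean velocity V = Q/A = 0.559/0.1562 = 3.578 m/s.
Reynolds number Re = ρVD/μ = 1260 · 3.578 · 0.446 / 1.24 = 1622.
Re < 2300 → laminar flow, so f = 64/Re = 64/1622 = 0.03947 (the turbulent correlation is not needed).
Darcy-Weisbach: ΔP = f(L/D)(ρV²/2) = 0.03947·(95.4/0.446)·(1260·3.578²/2) = 0.03947·213.9·8066 = 6.809e+04 Pa.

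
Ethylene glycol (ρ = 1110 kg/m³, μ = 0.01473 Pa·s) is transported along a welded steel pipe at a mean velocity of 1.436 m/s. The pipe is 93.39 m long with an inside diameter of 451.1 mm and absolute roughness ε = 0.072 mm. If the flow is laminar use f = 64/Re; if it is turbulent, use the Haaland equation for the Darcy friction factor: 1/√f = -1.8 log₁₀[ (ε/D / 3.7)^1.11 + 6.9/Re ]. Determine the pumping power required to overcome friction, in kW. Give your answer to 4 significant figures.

P ≈ 1.157 kW

Reynolds number Re = ρVD/μ = 1110 · 1.436 · 0.4511 / 0.0147 = 4.881e+04.
Re > 4000 → turbulent. Relative roughness ε/D = 7.2e-05/0.4511 = 0.00016. Haaland: 1/√f = -1.8 log₁₀[(0.00016/3.7)^1.11 + 6.9/4.881e+04] = -1.8 log₁₀[1.43e-05 + 0.000141] = 6.854, so f = 0.02129.
Darcy-Weisbach: ΔP = f(L/D)(ρV²/2) = 0.02129·(93.39/0.4511)·(1110·1.436²/2) = 0.02129·207·1144 = 5043 Pa.
Q = V·A = 1.436·0.1598 = 0.2295 m³/s.
Pumping power P = QΔP = 0.2295·5043 = 1157.4 W = 1.157 kW.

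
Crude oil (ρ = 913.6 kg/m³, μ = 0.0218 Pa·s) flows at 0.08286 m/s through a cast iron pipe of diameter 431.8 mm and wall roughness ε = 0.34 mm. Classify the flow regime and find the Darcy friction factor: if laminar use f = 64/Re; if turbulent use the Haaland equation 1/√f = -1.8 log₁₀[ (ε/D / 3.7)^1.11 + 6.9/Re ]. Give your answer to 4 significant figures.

f ≈ 0.04268

Re = ρVD/μ = 913.6·0.08286·0.4318/0.0218 = 1499.
Re < 2300 → laminar, so f = 64/Re = 0.04268 (roughness is irrelevant in laminar flow).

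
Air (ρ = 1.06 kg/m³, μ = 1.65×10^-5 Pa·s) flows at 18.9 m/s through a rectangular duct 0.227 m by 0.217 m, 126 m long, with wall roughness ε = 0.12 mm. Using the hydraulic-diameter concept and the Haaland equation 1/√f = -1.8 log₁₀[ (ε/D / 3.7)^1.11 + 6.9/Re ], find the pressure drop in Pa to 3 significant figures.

Hydraulic diameter D_h = 4A/P = 4·(0.227·0.217)/(2·(0.227+0.217)) = 0.197/0.888 = 0.2219 m.
Re = ρVD_h/μ = 1.06·18.9·0.2219/1.65e-05 = 2.694e+05.
ε/D_h = 0.00012/0.2219 = 0.000541; Haaland gives 1/√f = -1.8 log₁₀[5.53e-05+2.56e-05] = 7.365, so f = 0.01843.
ΔP = f(L/D_h)(ρV²/2) = 0.01843·126/0.2219·189.3 = 1982 Pa.

ΔP ≈ 1980 Pa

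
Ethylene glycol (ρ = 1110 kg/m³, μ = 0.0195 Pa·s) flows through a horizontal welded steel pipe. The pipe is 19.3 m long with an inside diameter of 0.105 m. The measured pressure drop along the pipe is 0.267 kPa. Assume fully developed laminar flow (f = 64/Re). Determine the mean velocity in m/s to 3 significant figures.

For laminar flow, f = 64/Re with Re = ρVD/μ, so Darcy-Weisbach reduces to ΔP = 32μLV/D². Solving for V: V = ΔP·D²/(32μL) = 267·(0.105)²/(32·0.0195·19.3) = 0.2444 m/s.
Check: Re = ρVD/μ = 1110·0.2444·0.105/0.0195 = 1461 < 2300, so the laminar assumption holds.

V ≈ 0.244 m/s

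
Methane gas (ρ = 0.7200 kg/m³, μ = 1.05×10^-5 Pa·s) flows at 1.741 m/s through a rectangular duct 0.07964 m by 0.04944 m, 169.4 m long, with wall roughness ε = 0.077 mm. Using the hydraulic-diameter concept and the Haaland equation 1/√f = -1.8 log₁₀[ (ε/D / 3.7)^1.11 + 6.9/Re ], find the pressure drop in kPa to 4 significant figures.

ΔP ≈ 0.1065 kPa

Hydraulic diameter D_h = 4A/P = 4·(0.07964·0.04944)/(2·(0.07964+0.04944)) = 0.01575/0.2582 = 0.06101 m.
Re = ρVD_h/μ = 0.72·1.741·0.06101/1.05e-05 = 7283.
ε/D_h = 7.7e-05/0.06101 = 0.00126; Haaland gives 1/√f = -1.8 log₁₀[0.000142+0.000947] = 5.333, so f = 0.03516.
ΔP = f(L/D_h)(ρV²/2) = 0.03516·169.4/0.06101·1.091 = 106.5 Pa.
ΔP = 0.1065 kPa.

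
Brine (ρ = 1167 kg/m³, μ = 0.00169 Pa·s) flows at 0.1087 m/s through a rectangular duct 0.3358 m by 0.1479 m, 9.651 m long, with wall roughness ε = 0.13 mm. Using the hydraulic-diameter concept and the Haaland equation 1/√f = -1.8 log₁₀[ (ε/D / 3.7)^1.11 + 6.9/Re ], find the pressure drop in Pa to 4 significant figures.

ΔP ≈ 9.242 Pa

Hydraulic diameter D_h = 4A/P = 4·(0.3358·0.1479)/(2·(0.3358+0.1479)) = 0.1987/0.9674 = 0.2054 m.
Re = ρVD_h/μ = 1167·0.1087·0.2054/0.00169 = 1.541e+04.
ε/D_h = 0.00013/0.2054 = 0.000633; Haaland gives 1/√f = -1.8 log₁₀[6.59e-05+0.000448] = 5.921, so f = 0.02852.
ΔP = f(L/D_h)(ρV²/2) = 0.02852·9.651/0.2054·6.894 = 9.242 Pa.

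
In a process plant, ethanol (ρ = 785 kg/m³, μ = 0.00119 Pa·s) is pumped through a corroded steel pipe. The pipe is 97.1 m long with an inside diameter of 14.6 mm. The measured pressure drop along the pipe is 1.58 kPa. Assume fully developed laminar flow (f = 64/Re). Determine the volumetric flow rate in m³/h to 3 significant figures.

Q ≈ 0.0549 m³/h

For laminar flow, f = 64/Re with Re = ρVD/μ, so Darcy-Weisbach reduces to ΔP = 32μLV/D². Solving for V: V = ΔP·D²/(32μL) = 1580·(0.0146)²/(32·0.00119·97.1) = 0.09108 m/s.
Check: Re = ρVD/μ = 785·0.09108·0.0146/0.00119 = 877.2 < 2300, so the laminar assumption holds.
Q = V·A = 0.09108·(π/4·0.0146²) = 1.525e-05 m³/s = 0.0549 m³/h.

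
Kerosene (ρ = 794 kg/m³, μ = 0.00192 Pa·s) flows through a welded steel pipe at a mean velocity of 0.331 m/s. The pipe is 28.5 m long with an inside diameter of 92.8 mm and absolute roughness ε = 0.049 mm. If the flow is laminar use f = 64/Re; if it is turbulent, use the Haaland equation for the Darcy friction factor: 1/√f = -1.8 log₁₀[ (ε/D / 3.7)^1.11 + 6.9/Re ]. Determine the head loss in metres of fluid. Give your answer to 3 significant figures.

h_f ≈ 0.0509 m

Reynolds number Re = ρVD/μ = 794 · 0.331 · 0.0928 / 0.00192 = 1.27e+04.
Re > 4000 → turbulent. Relative roughness ε/D = 4.9e-05/0.0928 = 0.000528. Haaland: 1/√f = -1.8 log₁₀[(0.000528/3.7)^1.11 + 6.9/1.27e+04] = -1.8 log₁₀[5.39e-05 + 0.000543] = 5.803, so f = 0.02969.
Darcy-Weisbach: ΔP = f(L/D)(ρV²/2) = 0.02969·(28.5/0.0928)·(794·0.331²/2) = 0.02969·307.1·43.5 = 396.7 Pa.
Head loss h_f = ΔP/(ρg) = 396.7/(794·9.81) = 0.0509 m.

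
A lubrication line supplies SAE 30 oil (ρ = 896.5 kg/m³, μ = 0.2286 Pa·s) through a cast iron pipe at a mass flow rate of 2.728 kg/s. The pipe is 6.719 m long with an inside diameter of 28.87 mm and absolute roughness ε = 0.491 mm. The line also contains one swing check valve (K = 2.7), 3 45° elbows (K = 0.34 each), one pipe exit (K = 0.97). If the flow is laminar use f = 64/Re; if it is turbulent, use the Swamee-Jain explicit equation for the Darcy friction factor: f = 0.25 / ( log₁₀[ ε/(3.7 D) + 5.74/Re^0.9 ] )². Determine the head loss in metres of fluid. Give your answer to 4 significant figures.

A = πD²/4 = π(0.02887)²/4 = 0.0006546 m²; mean velocity V = ṁ/(ρA) = 2.728/(896.5 · 0.0006546) = 4.648 m/s.
Reynolds number Re = ρVD/μ = 896.5 · 4.648 · 0.02887 / 0.229 = 526.3.
Re < 2300 → laminar flow, so f = 64/Re = 64/526.3 = 0.1216 (the turbulent correlation is not needed).
Total minor-loss coefficient ΣK = 1·2.7 + 3·0.34 + 1·0.97 = 4.69.
ΔP = [f·L/D + ΣK]·(ρV²/2) = [0.1216·6.719/0.02887 + 4.69]·(896.5·4.648²/2) = [28.3 + 4.69]·9686 = 3.196e+05 Pa.
Head loss h_f = ΔP/(ρg) = 3.196e+05/(896.5·9.81) = 36.33 m.

h_f ≈ 36.33 m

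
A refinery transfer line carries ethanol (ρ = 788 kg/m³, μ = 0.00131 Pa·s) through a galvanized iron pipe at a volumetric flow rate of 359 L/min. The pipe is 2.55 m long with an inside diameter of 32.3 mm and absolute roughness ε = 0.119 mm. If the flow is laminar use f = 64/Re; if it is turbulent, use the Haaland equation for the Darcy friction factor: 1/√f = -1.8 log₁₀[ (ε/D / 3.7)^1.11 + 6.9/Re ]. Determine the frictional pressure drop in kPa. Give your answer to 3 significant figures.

Q = 359 L/min = 359/60000 = 0.005983 m³/s.
Cross-sectional area A = πD²/4 = π(0.0323)²/4 = 0.0008194 m²; mean velocity V = Q/A = 0.005983/0.0008194 = 7.302 m/s.
Reynolds number Re = ρVD/μ = 788 · 7.302 · 0.0323 / 0.00131 = 1.419e+05.
Re > 4000 → turbulent. Relative roughness ε/D = 0.000119/0.0323 = 0.00368. Haaland: 1/√f = -1.8 log₁₀[(0.00368/3.7)^1.11 + 6.9/1.419e+05] = -1.8 log₁₀[0.000466 + 4.86e-05] = 5.92, so f = 0.02853.
Darcy-Weisbach: ΔP = f(L/D)(ρV²/2) = 0.02853·(2.55/0.0323)·(788·7.302²/2) = 0.02853·78.95·2.101e+04 = 4.732e+04 Pa.
ΔP = 4.732e+04 Pa = 47.3 kPa.

ΔP ≈ 47.3 kPa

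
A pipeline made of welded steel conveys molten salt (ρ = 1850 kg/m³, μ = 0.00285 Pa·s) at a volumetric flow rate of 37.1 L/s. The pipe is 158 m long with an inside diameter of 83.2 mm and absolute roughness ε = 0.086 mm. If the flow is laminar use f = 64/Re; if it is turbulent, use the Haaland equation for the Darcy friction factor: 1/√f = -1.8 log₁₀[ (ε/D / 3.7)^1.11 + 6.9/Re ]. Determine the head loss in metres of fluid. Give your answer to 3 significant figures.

h_f ≈ 92.5 m

Q = 37.1 L/s = 37.1/1000 = 0.0371 m³/s.
Cross-sectional area A = πD²/4 = π(0.0832)²/4 = 0.005437 m²; mean velocity V = Q/A = 0.0371/0.005437 = 6.824 m/s.
Reynolds number Re = ρVD/μ = 1850 · 6.824 · 0.0832 / 0.00285 = 3.685e+05.
Re > 4000 → turbulent. Relative roughness ε/D = 8.6e-05/0.0832 = 0.00103. Haaland: 1/√f = -1.8 log₁₀[(0.00103/3.7)^1.11 + 6.9/3.685e+05] = -1.8 log₁₀[0.000114 + 1.87e-05] = 6.981, so f = 0.02052.
Darcy-Weisbach: ΔP = f(L/D)(ρV²/2) = 0.02052·(158/0.0832)·(1850·6.824²/2) = 0.02052·1899·4.307e+04 = 1.678e+06 Pa.
Head loss h_f = ΔP/(ρg) = 1.678e+06/(1850·9.81) = 92.5 m.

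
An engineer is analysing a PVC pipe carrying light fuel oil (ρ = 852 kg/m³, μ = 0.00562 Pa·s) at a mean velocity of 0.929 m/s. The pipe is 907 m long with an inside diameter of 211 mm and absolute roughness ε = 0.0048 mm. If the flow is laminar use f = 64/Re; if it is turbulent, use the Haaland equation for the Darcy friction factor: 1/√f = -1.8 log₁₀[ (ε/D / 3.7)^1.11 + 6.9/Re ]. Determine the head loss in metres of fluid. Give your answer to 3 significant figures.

h_f ≈ 4.43 m

Reynolds number Re = ρVD/μ = 852 · 0.929 · 0.211 / 0.00562 = 2.972e+04.
Re > 4000 → turbulent. Relative roughness ε/D = 4.8e-06/0.211 = 2.27e-05. Haaland: 1/√f = -1.8 log₁₀[(2.27e-05/3.7)^1.11 + 6.9/2.972e+04] = -1.8 log₁₀[1.64e-06 + 0.000232] = 6.536, so f = 0.02341.
Darcy-Weisbach: ΔP = f(L/D)(ρV²/2) = 0.02341·(907/0.211)·(852·0.929²/2) = 0.02341·4299·367.7 = 3.7e+04 Pa.
Head loss h_f = ΔP/(ρg) = 3.7e+04/(852·9.81) = 4.43 m.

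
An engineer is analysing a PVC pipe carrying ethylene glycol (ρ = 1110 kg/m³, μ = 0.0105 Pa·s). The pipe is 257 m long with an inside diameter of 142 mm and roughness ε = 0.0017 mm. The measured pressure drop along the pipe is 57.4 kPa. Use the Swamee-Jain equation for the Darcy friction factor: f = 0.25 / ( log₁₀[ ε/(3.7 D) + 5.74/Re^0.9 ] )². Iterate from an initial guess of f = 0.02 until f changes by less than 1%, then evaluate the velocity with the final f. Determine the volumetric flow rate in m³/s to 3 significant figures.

Rearranging Darcy-Weisbach: V = √(2·ΔP·D/(f·L·ρ)). With ε/D = 1.7e-06/0.142 = 1.2e-05, iterate starting from f = 0.02:
  f = 0.02 → V = √(2·5.74e+04·0.142/(0.02·257·1110)) = 1.69 m/s; Re = ρVD/μ = 2.537e+04; f → 0.02437
  f = 0.02437 → V = 1.531 m/s; Re = 2.299e+04; f → 0.02497
  f = 0.02497 → V = 1.513 m/s; Re = 2.271e+04; f → 0.02504
Converged (Δf/f < 1%). With the final f = 0.02504: V = √(2·5.74e+04·0.142/(0.02504·257·1110)) = 1.511 m/s.
Q = V·A = 1.511·(π/4·0.142²) = 0.02392 m³/s = 0.0239 m³/s.

Q ≈ 0.0239 m³/s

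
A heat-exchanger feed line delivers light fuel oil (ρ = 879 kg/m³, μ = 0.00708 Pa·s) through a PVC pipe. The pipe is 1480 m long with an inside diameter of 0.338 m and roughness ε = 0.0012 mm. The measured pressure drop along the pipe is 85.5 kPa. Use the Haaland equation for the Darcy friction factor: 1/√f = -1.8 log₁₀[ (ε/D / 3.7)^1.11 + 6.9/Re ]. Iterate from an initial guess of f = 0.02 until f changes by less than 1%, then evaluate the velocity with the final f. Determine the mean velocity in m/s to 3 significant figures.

Rearranging Darcy-Weisbach: V = √(2·ΔP·D/(f·L·ρ)). With ε/D = 1.2e-06/0.338 = 3.55e-06, iterate starting from f = 0.02:
  f = 0.02 → V = √(2·8.55e+04·0.338/(0.02·1480·879)) = 1.49 m/s; Re = ρVD/μ = 6.254e+04; f → 0.01972
  f = 0.01972 → V = 1.501 m/s; Re = 6.299e+04; f → 0.01969
Converged (Δf/f < 1%). With the final f = 0.01969: V = √(2·8.55e+04·0.338/(0.01969·1480·879)) = 1.502 m/s.

V ≈ 1.50 m/s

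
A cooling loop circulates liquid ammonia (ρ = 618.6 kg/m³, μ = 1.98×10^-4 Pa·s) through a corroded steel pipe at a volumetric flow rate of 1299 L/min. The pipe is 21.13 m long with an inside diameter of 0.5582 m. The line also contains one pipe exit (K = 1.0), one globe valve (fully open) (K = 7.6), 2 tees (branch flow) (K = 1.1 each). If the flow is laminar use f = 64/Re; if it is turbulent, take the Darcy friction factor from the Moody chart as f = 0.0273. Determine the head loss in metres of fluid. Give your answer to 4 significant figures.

Q = 1299 L/min = 1299/60000 = 0.02165 m³/s.
Cross-sectional area A = πD²/4 = π(0.5582)²/4 = 0.2447 m²; mean velocity V = Q/A = 0.02165/0.2447 = 0.08847 m/s.
Reynolds number Re = ρVD/μ = 618.6 · 0.08847 · 0.5582 / 0.000198 = 1.543e+05.
Re > 4000 → turbulent; use the Moody-chart value f = 0.0273.
Total minor-loss coefficient ΣK = 1·1 + 1·7.6 + 2·1.1 = 10.8.
ΔP = [f·L/D + ΣK]·(ρV²/2) = [0.0273·21.13/0.5582 + 10.8]·(618.6·0.08847²/2) = [1.033 + 10.8]·2.421 = 28.65 Pa.
Head loss h_f = ΔP/(ρg) = 28.65/(618.6·9.81) = 0.004720 m.

h_f ≈ 0.004720 m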